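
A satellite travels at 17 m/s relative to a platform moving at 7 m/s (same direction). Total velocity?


Given: object velocity = 17 m/s, platform velocity = 7 m/s (same direction)
Using classical velocity addition: v_total = v_object + v_platform
v_total = 17 + 7
v_total = 24 m/s

24 m/s


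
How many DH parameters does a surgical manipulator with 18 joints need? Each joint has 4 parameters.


Given: 18 joints, 4 DH parameters per joint (d, theta, a, alpha)
Total DH parameters = number_of_joints * 4
Total = 18 * 4
Total = 72

72


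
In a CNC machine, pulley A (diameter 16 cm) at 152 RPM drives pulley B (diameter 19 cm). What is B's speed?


Given: D1 = 16 cm, w1 = 152 RPM, D2 = 19 cm
Using D1*w1 = D2*w2
w2 = D1*w1 / D2
w2 = 16*152 / 19
w2 = 2432 / 19
w2 = 128 RPM

128 RPM


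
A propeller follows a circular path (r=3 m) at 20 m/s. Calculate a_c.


Given: v = 20 m/s, r = 3 m
Using a_c = v^2 / r
a_c = 20^2 / 3
a_c = 400 / 3
a_c = 400/3 m/s^2

400/3 m/s^2


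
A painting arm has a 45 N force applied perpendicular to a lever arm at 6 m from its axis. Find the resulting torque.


Given: F = 45 N, r = 6 m, angle = 90 deg (perpendicular)
Using tau = F * r * sin(90)
sin(90) = 1
tau = 45 * 6 * 1
tau = 270 Nm

270 Nm


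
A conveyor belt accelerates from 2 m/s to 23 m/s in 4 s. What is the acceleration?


Given: initial velocity v0 = 2 m/s, final velocity v = 23 m/s, time t = 4 s
Using a = (v - v0) / t
a = (23 - 2) / 4
a = 21 / 4
a = 21/4 m/s^2

21/4 m/s^2


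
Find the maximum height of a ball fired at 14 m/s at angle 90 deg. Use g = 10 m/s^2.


Given: v0 = 14 m/s, theta = 90 deg, g = 10 m/s^2
sin^2(90) = 1
Using H = v0^2 * sin^2(theta) / (2*g)
H = 14^2 * 1 / (2*10)
H = 196 * 1 / 20
H = 196 / 20
H = 49/5 m

49/5 m


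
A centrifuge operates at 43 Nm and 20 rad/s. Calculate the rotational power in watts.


Given: tau = 43 Nm, omega = 20 rad/s
Using P = tau * omega
P = 43 * 20
P = 860 W

860 W


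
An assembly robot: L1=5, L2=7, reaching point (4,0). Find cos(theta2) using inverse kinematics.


Given: L1 = 5, L2 = 7, target (x, y) = (4, 0)
Using cos(theta2) = (x^2 + y^2 - L1^2 - L2^2) / (2*L1*L2)
x^2 + y^2 = 4^2 + 0 = 16
L1^2 + L2^2 = 25 + 49 = 74
Numerator = 16 - 74 = -58
Denominator = 2*5*7 = 70
cos(theta2) = -58/70 = -29/35

-29/35


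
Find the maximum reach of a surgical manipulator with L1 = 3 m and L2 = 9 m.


Given: L1 = 3 m, L2 = 9 m
For a 2-link planar arm, max reach = L1 + L2 (fully extended)
Max reach = 3 + 9
Max reach = 12 m

12 m


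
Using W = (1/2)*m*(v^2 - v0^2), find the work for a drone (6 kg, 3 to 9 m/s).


Given: m = 6 kg, v0 = 3 m/s, v = 9 m/s
Using W = (1/2)*m*(v^2 - v0^2)
v^2 = 9^2 = 81
v0^2 = 3^2 = 9
v^2 - v0^2 = 81 - 9 = 72
W = (1/2)*6*72 = 216 J

216 J


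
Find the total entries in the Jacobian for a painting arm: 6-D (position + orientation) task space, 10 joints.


Given: task space dimension = 6, joints = 10
Jacobian is a 6 x 10 matrix
Total entries = rows * columns
Total = 6 * 10
Total = 60

60


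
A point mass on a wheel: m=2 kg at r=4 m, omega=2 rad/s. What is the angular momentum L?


Given: m = 2 kg, r = 4 m, omega = 2 rad/s
For a point mass: I = m*r^2
I = 2*4^2 = 2*16 = 32
L = I*omega = 32*2
L = 64 kg*m^2/s

64 kg*m^2/s


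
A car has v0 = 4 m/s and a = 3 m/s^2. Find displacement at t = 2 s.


Given: v0 = 4 m/s, a = 3 m/s^2, t = 2 s
Using s = v0*t + (1/2)*a*t^2
s = 4*2 + (1/2)*3*2^2
s = 8 + (1/2)*12
s = 8 + 6
s = 14

14 m


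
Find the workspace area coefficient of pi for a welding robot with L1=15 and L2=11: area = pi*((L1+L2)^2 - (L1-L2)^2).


Given: L1 = 15, L2 = 11
(L1+L2)^2 = (26)^2 = 676
(L1-L2)^2 = (4)^2 = 16
Difference = 676 - 16 = 660
This equals 4*L1*L2 = 4*15*11 = 660
Workspace area = 660*pi

660


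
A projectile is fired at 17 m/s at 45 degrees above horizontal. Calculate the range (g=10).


Given: v0 = 17 m/s, theta = 45 deg, g = 10 m/s^2
sin(2*45) = sin(90) = 1
Using R = v0^2 * sin(2*theta) / g
R = 17^2 * 1 / 10
R = 289 / 10
R = 289/10 m

289/10 m


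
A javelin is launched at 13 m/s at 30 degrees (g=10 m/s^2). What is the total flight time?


Given: v0 = 13 m/s, theta = 30 deg, g = 10 m/s^2
sin(30) = 1/2
Using T = 2*v0*sin(theta) / g
T = 2*13*1/2 / 10
T = 13 / 10
T = 13/10 s

13/10 s


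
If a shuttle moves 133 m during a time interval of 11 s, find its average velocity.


Given: distance d = 133 m, time t = 11 s
Using v = d / t
v = 133 / 11
v = 133/11 m/s

133/11 m/s


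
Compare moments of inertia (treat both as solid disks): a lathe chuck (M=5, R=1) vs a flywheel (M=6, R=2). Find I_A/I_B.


Given: M1=5 kg, R1=1 m, M2=6 kg, R2=2 m
For a disk: I = (1/2)*M*R^2, so I_A/I_B = (M1*R1^2)/(M2*R2^2)
M1*R1^2 = 5*1 = 5
M2*R2^2 = 6*4 = 24
I_A/I_B = 5/24 = 5/24

5/24


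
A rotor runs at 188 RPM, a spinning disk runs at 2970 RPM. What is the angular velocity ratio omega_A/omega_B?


Given: RPM_A = 188, RPM_B = 2970
omega = 2*pi*RPM/60, so omega_A/omega_B = RPM_A / RPM_B
omega_A/omega_B = 188 / 2970
omega_A/omega_B = 94/1485

94/1485


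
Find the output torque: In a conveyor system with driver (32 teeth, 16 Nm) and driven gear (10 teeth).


Given: N1 = 32, N2 = 10, T1 = 16 Nm
Using T2/T1 = N2/N1
T2 = T1 * N2 / N1
T2 = 16 * 10 / 32
T2 = 160 / 32
T2 = 5 Nm

5 Nm


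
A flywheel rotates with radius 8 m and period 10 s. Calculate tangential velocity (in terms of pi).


Given: radius r = 8 m, period T = 10 s
Using v = 2*pi*r / T
v = 2*pi*8 / 10
v = 16*pi / 10
v = 8/5*pi m/s

8/5*pi m/s


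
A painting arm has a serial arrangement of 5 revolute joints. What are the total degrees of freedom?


Given: serial robot with 5 revolute joints
DOF contribution per joint type: revolute=1, prismatic=1, spherical=3, fixed=0
DOF = 5*1
DOF = 5

5


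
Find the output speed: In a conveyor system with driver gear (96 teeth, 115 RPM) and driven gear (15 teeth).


Given: N1 = 96 teeth, w1 = 115 RPM, N2 = 15 teeth
Using N1*w1 = N2*w2
w2 = N1*w1 / N2
w2 = 96*115 / 15
w2 = 11040 / 15
w2 = 736 RPM

736 RPM


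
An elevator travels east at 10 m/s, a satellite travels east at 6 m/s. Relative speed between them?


Given: v_A = 10 m/s east, v_B = 6 m/s east
Both move in the same direction; relative speed = |v_A - v_B|
|10 - 6| = |4|
= 4 m/s

4 m/s


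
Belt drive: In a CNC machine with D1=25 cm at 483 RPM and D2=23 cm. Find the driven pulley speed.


Given: D1 = 25 cm, w1 = 483 RPM, D2 = 23 cm
Using D1*w1 = D2*w2
w2 = D1*w1 / D2
w2 = 25*483 / 23
w2 = 12075 / 23
w2 = 525 RPM

525 RPM


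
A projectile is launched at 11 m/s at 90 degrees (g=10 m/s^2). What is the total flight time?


Given: v0 = 11 m/s, theta = 90 deg, g = 10 m/s^2
sin(90) = 1
Using T = 2*v0*sin(theta) / g
T = 2*11*1 / 10
T = 22 / 10
T = 11/5 s

11/5 s


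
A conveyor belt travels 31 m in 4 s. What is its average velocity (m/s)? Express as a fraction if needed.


Given: distance d = 31 m, time t = 4 s
Using v = d / t
v = 31 / 4
v = 31/4 m/s

31/4 m/s


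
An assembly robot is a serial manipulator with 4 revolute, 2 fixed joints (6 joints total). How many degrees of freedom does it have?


Given: serial robot with 4 revolute, 2 fixed joints
DOF contribution per joint type: revolute=1, prismatic=1, spherical=3, fixed=0
DOF = 4*1 + 2*0
DOF = 4

4


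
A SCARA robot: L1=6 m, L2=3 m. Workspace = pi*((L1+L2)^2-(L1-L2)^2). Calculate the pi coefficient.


Given: L1 = 6, L2 = 3
(L1+L2)^2 = (9)^2 = 81
(L1-L2)^2 = (3)^2 = 9
Difference = 81 - 9 = 72
This equals 4*L1*L2 = 4*6*3 = 72
Workspace area = 72*pi

72


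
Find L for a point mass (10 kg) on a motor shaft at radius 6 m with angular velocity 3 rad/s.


Given: m = 10 kg, r = 6 m, omega = 3 rad/s
For a point mass: I = m*r^2
I = 10*6^2 = 10*36 = 360
L = I*omega = 360*3
L = 1080 kg*m^2/s

1080 kg*m^2/s


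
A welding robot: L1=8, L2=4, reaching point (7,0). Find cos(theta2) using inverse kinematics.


Given: L1 = 8, L2 = 4, target (x, y) = (7, 0)
Using cos(theta2) = (x^2 + y^2 - L1^2 - L2^2) / (2*L1*L2)
x^2 + y^2 = 7^2 + 0 = 49
L1^2 + L2^2 = 64 + 16 = 80
Numerator = 49 - 80 = -31
Denominator = 2*8*4 = 64
cos(theta2) = -31/64 = -31/64

-31/64


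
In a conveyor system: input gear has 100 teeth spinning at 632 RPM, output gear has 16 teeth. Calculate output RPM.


Given: N1 = 100 teeth, w1 = 632 RPM, N2 = 16 teeth
Using N1*w1 = N2*w2
w2 = N1*w1 / N2
w2 = 100*632 / 16
w2 = 63200 / 16
w2 = 3950 RPM

3950 RPM


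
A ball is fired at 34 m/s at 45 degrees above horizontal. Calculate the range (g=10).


Given: v0 = 34 m/s, theta = 45 deg, g = 10 m/s^2
sin(2*45) = sin(90) = 1
Using R = v0^2 * sin(2*theta) / g
R = 34^2 * 1 / 10
R = 1156 / 10
R = 578/5 m

578/5 m


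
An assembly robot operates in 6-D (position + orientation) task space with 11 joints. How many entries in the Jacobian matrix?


Given: task space dimension = 6, joints = 11
Jacobian is a 6 x 11 matrix
Total entries = rows * columns
Total = 6 * 11
Total = 66

66


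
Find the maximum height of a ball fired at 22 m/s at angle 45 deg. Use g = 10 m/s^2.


Given: v0 = 22 m/s, theta = 45 deg, g = 10 m/s^2
sin^2(45) = 1/2
Using H = v0^2 * sin^2(theta) / (2*g)
H = 22^2 * 1/2 / (2*10)
H = 484 * 1/2 / 20
H = 242 / 20
H = 121/10 m

121/10 m


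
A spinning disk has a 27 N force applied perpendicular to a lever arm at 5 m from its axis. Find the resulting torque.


Given: F = 27 N, r = 5 m, angle = 90 deg (perpendicular)
Using tau = F * r * sin(90)
sin(90) = 1
tau = 27 * 5 * 1
tau = 135 Nm

135 Nm


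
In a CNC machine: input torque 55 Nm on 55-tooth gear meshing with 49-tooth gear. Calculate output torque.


Given: N1 = 55, N2 = 49, T1 = 55 Nm
Using T2/T1 = N2/N1
T2 = T1 * N2 / N1
T2 = 55 * 49 / 55
T2 = 2695 / 55
T2 = 49 Nm

49 Nm


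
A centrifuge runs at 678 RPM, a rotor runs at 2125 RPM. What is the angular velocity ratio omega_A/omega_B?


Given: RPM_A = 678, RPM_B = 2125
omega = 2*pi*RPM/60, so omega_A/omega_B = RPM_A / RPM_B
omega_A/omega_B = 678 / 2125
omega_A/omega_B = 678/2125

678/2125


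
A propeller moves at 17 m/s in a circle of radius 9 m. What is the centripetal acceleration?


Given: v = 17 m/s, r = 9 m
Using a_c = v^2 / r
a_c = 17^2 / 9
a_c = 289 / 9
a_c = 289/9 m/s^2

289/9 m/s^2


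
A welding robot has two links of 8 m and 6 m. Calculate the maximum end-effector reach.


Given: L1 = 8 m, L2 = 6 m
For a 2-link planar arm, max reach = L1 + L2 (fully extended)
Max reach = 8 + 6
Max reach = 14 m

14 m


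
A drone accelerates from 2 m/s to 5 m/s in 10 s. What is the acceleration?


Given: initial velocity v0 = 2 m/s, final velocity v = 5 m/s, time t = 10 s
Using a = (v - v0) / t
a = (5 - 2) / 10
a = 3 / 10
a = 3/10 m/s^2

3/10 m/s^2


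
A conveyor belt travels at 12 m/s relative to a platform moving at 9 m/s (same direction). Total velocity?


Given: object velocity = 12 m/s, platform velocity = 9 m/s (same direction)
Using classical velocity addition: v_total = v_object + v_platform
v_total = 12 + 9
v_total = 21 m/s

21 m/s


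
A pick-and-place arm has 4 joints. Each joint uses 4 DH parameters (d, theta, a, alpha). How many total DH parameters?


Given: 4 joints, 4 DH parameters per joint (d, theta, a, alpha)
Total DH parameters = number_of_joints * 4
Total = 4 * 4
Total = 16

16


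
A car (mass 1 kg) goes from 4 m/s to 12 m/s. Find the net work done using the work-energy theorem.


Given: m = 1 kg, v0 = 4 m/s, v = 12 m/s
Using W = (1/2)*m*(v^2 - v0^2)
v^2 = 12^2 = 144
v0^2 = 4^2 = 16
v^2 - v0^2 = 144 - 16 = 128
W = (1/2)*1*128 = 64 J

64 J


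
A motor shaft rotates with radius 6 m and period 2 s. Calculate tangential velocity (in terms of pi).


Given: radius r = 6 m, period T = 2 s
Using v = 2*pi*r / T
v = 2*pi*6 / 2
v = 12*pi / 2
v = 6*pi m/s

6*pi m/s


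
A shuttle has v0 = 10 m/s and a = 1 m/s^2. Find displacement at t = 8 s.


Given: v0 = 10 m/s, a = 1 m/s^2, t = 8 s
Using s = v0*t + (1/2)*a*t^2
s = 10*8 + (1/2)*1*8^2
s = 80 + (1/2)*64
s = 80 + 32
s = 112

112 m


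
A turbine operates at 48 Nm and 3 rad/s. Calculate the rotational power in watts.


Given: tau = 48 Nm, omega = 3 rad/s
Using P = tau * omega
P = 48 * 3
P = 144 W

144 W


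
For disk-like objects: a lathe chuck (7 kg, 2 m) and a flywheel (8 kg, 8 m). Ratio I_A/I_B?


Given: M1=7 kg, R1=2 m, M2=8 kg, R2=8 m
For a disk: I = (1/2)*M*R^2, so I_A/I_B = (M1*R1^2)/(M2*R2^2)
M1*R1^2 = 7*4 = 28
M2*R2^2 = 8*64 = 512
I_A/I_B = 28/512 = 7/128

7/128


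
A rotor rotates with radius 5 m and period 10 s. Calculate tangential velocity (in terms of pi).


Given: radius r = 5 m, period T = 10 s
Using v = 2*pi*r / T
v = 2*pi*5 / 10
v = 10*pi / 10
v = 1*pi m/s

1*pi m/s


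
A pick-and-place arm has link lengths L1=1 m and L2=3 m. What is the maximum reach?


Given: L1 = 1 m, L2 = 3 m
For a 2-link planar arm, max reach = L1 + L2 (fully extended)
Max reach = 1 + 3
Max reach = 4 m

4 m


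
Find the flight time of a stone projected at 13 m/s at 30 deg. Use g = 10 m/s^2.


Given: v0 = 13 m/s, theta = 30 deg, g = 10 m/s^2
sin(30) = 1/2
Using T = 2*v0*sin(theta) / g
T = 2*13*1/2 / 10
T = 13 / 10
T = 13/10 s

13/10 s


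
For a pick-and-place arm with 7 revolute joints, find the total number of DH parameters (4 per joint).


Given: 7 joints, 4 DH parameters per joint (d, theta, a, alpha)
Total DH parameters = number_of_joints * 4
Total = 7 * 4
Total = 28

28


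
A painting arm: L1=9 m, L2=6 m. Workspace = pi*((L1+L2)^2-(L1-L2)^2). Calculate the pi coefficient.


Given: L1 = 9, L2 = 6
(L1+L2)^2 = (15)^2 = 225
(L1-L2)^2 = (3)^2 = 9
Difference = 225 - 9 = 216
This equals 4*L1*L2 = 4*9*6 = 216
Workspace area = 216*pi

216


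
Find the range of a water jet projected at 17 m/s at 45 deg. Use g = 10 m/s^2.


Given: v0 = 17 m/s, theta = 45 deg, g = 10 m/s^2
sin(2*45) = sin(90) = 1
Using R = v0^2 * sin(2*theta) / g
R = 17^2 * 1 / 10
R = 289 / 10
R = 289/10 m

289/10 m


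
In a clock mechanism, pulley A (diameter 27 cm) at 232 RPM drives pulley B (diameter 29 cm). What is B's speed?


Given: D1 = 27 cm, w1 = 232 RPM, D2 = 29 cm
Using D1*w1 = D2*w2
w2 = D1*w1 / D2
w2 = 27*232 / 29
w2 = 6264 / 29
w2 = 216 RPM

216 RPM


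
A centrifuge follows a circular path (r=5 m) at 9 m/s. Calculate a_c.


Given: v = 9 m/s, r = 5 m
Using a_c = v^2 / r
a_c = 9^2 / 5
a_c = 81 / 5
a_c = 81/5 m/s^2

81/5 m/s^2


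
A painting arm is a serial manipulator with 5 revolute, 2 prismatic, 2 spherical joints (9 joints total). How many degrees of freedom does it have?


Given: serial robot with 5 revolute, 2 prismatic, 2 spherical joints
DOF contribution per joint type: revolute=1, prismatic=1, spherical=3, fixed=0
DOF = 5*1 + 2*1 + 2*3
DOF = 13

13


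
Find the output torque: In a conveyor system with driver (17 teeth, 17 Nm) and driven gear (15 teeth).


Given: N1 = 17, N2 = 15, T1 = 17 Nm
Using T2/T1 = N2/N1
T2 = T1 * N2 / N1
T2 = 17 * 15 / 17
T2 = 255 / 17
T2 = 15 Nm

15 Nm


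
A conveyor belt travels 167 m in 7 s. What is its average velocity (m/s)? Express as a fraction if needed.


Given: distance d = 167 m, time t = 7 s
Using v = d / t
v = 167 / 7
v = 167/7 m/s

167/7 m/s


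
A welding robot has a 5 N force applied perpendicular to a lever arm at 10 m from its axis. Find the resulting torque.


Given: F = 5 N, r = 10 m, angle = 90 deg (perpendicular)
Using tau = F * r * sin(90)
sin(90) = 1
tau = 5 * 10 * 1
tau = 50 Nm

50 Nm


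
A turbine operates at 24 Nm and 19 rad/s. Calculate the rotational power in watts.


Given: tau = 24 Nm, omega = 19 rad/s
Using P = tau * omega
P = 24 * 19
P = 456 W

456 W


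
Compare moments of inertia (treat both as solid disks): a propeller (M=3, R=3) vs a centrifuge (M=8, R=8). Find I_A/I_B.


Given: M1=3 kg, R1=3 m, M2=8 kg, R2=8 m
For a disk: I = (1/2)*M*R^2, so I_A/I_B = (M1*R1^2)/(M2*R2^2)
M1*R1^2 = 3*9 = 27
M2*R2^2 = 8*64 = 512
I_A/I_B = 27/512 = 27/512

27/512


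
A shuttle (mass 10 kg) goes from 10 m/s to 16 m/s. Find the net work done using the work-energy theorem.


Given: m = 10 kg, v0 = 10 m/s, v = 16 m/s
Using W = (1/2)*m*(v^2 - v0^2)
v^2 = 16^2 = 256
v0^2 = 10^2 = 100
v^2 - v0^2 = 256 - 100 = 156
W = (1/2)*10*156 = 780 J

780 J


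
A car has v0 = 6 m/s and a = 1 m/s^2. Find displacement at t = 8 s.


Given: v0 = 6 m/s, a = 1 m/s^2, t = 8 s
Using s = v0*t + (1/2)*a*t^2
s = 6*8 + (1/2)*1*8^2
s = 48 + (1/2)*64
s = 48 + 32
s = 80

80 m


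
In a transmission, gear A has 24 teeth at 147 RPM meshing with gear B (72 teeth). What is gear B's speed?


Given: N1 = 24 teeth, w1 = 147 RPM, N2 = 72 teeth
Using N1*w1 = N2*w2
w2 = N1*w1 / N2
w2 = 24*147 / 72
w2 = 3528 / 72
w2 = 49 RPM

49 RPM


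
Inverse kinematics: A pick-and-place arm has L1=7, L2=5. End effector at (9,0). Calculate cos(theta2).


Given: L1 = 7, L2 = 5, target (x, y) = (9, 0)
Using cos(theta2) = (x^2 + y^2 - L1^2 - L2^2) / (2*L1*L2)
x^2 + y^2 = 9^2 + 0 = 81
L1^2 + L2^2 = 49 + 25 = 74
Numerator = 81 - 74 = 7
Denominator = 2*7*5 = 70
cos(theta2) = 7/70 = 1/10

1/10


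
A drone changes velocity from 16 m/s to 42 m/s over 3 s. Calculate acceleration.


Given: initial velocity v0 = 16 m/s, final velocity v = 42 m/s, time t = 3 s
Using a = (v - v0) / t
a = (42 - 16) / 3
a = 26 / 3
a = 26/3 m/s^2

26/3 m/s^2


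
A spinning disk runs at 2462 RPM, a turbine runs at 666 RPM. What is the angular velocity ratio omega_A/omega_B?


Given: RPM_A = 2462, RPM_B = 666
omega = 2*pi*RPM/60, so omega_A/omega_B = RPM_A / RPM_B
omega_A/omega_B = 2462 / 666
omega_A/omega_B = 1231/333

1231/333


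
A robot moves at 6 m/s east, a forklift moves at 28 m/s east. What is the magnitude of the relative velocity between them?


Given: v_A = 6 m/s east, v_B = 28 m/s east
Both move in the same direction; relative speed = |v_A - v_B|
|6 - 28| = |-22|
= 22 m/s

22 m/s


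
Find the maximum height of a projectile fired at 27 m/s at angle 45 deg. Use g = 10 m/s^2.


Given: v0 = 27 m/s, theta = 45 deg, g = 10 m/s^2
sin^2(45) = 1/2
Using H = v0^2 * sin^2(theta) / (2*g)
H = 27^2 * 1/2 / (2*10)
H = 729 * 1/2 / 20
H = 729/2 / 20
H = 729/40 m

729/40 m


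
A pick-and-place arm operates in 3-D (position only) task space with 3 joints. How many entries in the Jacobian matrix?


Given: task space dimension = 3, joints = 3
Jacobian is a 3 x 3 matrix
Total entries = rows * columns
Total = 3 * 3
Total = 9

9


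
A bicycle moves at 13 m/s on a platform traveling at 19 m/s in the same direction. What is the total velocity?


Given: object velocity = 13 m/s, platform velocity = 19 m/s (same direction)
Using classical velocity addition: v_total = v_object + v_platform
v_total = 13 + 19
v_total = 32 m/s

32 m/s


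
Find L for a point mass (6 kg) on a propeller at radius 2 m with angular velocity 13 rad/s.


Given: m = 6 kg, r = 2 m, omega = 13 rad/s
For a point mass: I = m*r^2
I = 6*2^2 = 6*4 = 24
L = I*omega = 24*13
L = 312 kg*m^2/s

312 kg*m^2/s


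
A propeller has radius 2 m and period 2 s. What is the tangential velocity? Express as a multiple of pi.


Given: radius r = 2 m, period T = 2 s
Using v = 2*pi*r / T
v = 2*pi*2 / 2
v = 4*pi / 2
v = 2*pi m/s

2*pi m/s


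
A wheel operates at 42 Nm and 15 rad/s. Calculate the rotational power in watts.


Given: tau = 42 Nm, omega = 15 rad/s
Using P = tau * omega
P = 42 * 15
P = 630 W

630 W


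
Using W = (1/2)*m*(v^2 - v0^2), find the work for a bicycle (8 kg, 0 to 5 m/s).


Given: m = 8 kg, v0 = 0 m/s, v = 5 m/s
Using W = (1/2)*m*(v^2 - v0^2)
v^2 = 5^2 = 25
v0^2 = 0^2 = 0
v^2 - v0^2 = 25 - 0 = 25
W = (1/2)*8*25 = 100 J

100 J


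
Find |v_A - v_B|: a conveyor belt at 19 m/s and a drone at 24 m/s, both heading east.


Given: v_A = 19 m/s east, v_B = 24 m/s east
Both move in the same direction; relative speed = |v_A - v_B|
|19 - 24| = |-5|
= 5 m/s

5 m/s


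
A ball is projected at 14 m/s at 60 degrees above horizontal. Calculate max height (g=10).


Given: v0 = 14 m/s, theta = 60 deg, g = 10 m/s^2
sin^2(60) = 3/4
Using H = v0^2 * sin^2(theta) / (2*g)
H = 14^2 * 3/4 / (2*10)
H = 196 * 3/4 / 20
H = 147 / 20
H = 147/20 m

147/20 m


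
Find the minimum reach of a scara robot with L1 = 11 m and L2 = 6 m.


Given: L1 = 11 m, L2 = 6 m
For a 2-link planar arm, min reach = |L1 - L2| (second link folded back)
Min reach = |11 - 6|
Min reach = 5 m

5 m


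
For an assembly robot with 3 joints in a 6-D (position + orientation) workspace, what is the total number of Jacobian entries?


Given: task space dimension = 6, joints = 3
Jacobian is a 6 x 3 matrix
Total entries = rows * columns
Total = 6 * 3
Total = 18

18


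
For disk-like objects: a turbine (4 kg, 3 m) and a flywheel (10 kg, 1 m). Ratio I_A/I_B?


Given: M1=4 kg, R1=3 m, M2=10 kg, R2=1 m
For a disk: I = (1/2)*M*R^2, so I_A/I_B = (M1*R1^2)/(M2*R2^2)
M1*R1^2 = 4*9 = 36
M2*R2^2 = 10*1 = 10
I_A/I_B = 36/10 = 18/5

18/5


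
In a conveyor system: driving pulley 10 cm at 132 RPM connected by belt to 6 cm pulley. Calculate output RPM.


Given: D1 = 10 cm, w1 = 132 RPM, D2 = 6 cm
Using D1*w1 = D2*w2
w2 = D1*w1 / D2
w2 = 10*132 / 6
w2 = 1320 / 6
w2 = 220 RPM

220 RPM


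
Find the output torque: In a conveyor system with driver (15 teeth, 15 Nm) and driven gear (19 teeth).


Given: N1 = 15, N2 = 19, T1 = 15 Nm
Using T2/T1 = N2/N1
T2 = T1 * N2 / N1
T2 = 15 * 19 / 15
T2 = 285 / 15
T2 = 19 Nm

19 Nm


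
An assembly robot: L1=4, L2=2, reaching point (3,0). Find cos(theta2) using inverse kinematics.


Given: L1 = 4, L2 = 2, target (x, y) = (3, 0)
Using cos(theta2) = (x^2 + y^2 - L1^2 - L2^2) / (2*L1*L2)
x^2 + y^2 = 3^2 + 0 = 9
L1^2 + L2^2 = 16 + 4 = 20
Numerator = 9 - 20 = -11
Denominator = 2*4*2 = 16
cos(theta2) = -11/16 = -11/16

-11/16


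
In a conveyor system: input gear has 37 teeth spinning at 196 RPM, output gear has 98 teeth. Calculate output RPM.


Given: N1 = 37 teeth, w1 = 196 RPM, N2 = 98 teeth
Using N1*w1 = N2*w2
w2 = N1*w1 / N2
w2 = 37*196 / 98
w2 = 7252 / 98
w2 = 74 RPM

74 RPM


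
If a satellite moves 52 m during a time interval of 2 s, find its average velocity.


Given: distance d = 52 m, time t = 2 s
Using v = d / t
v = 52 / 2
v = 26 m/s

26 m/s


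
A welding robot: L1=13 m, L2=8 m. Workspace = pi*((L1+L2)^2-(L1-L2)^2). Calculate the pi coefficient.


Given: L1 = 13, L2 = 8
(L1+L2)^2 = (21)^2 = 441
(L1-L2)^2 = (5)^2 = 25
Difference = 441 - 25 = 416
This equals 4*L1*L2 = 4*13*8 = 416
Workspace area = 416*pi

416


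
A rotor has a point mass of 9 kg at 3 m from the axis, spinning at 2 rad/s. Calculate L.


Given: m = 9 kg, r = 3 m, omega = 2 rad/s
For a point mass: I = m*r^2
I = 9*3^2 = 9*9 = 81
L = I*omega = 81*2
L = 162 kg*m^2/s

162 kg*m^2/s


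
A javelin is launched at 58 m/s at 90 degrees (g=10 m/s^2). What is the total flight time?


Given: v0 = 58 m/s, theta = 90 deg, g = 10 m/s^2
sin(90) = 1
Using T = 2*v0*sin(theta) / g
T = 2*58*1 / 10
T = 116 / 10
T = 58/5 s

58/5 s


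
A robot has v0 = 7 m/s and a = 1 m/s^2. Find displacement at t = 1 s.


Given: v0 = 7 m/s, a = 1 m/s^2, t = 1 s
Using s = v0*t + (1/2)*a*t^2
s = 7*1 + (1/2)*1*1^2
s = 7 + (1/2)*1
s = 7 + 1/2
s = 15/2

15/2 m


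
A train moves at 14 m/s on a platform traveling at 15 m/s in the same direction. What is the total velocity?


Given: object velocity = 14 m/s, platform velocity = 15 m/s (same direction)
Using classical velocity addition: v_total = v_object + v_platform
v_total = 14 + 15
v_total = 29 m/s

29 m/s


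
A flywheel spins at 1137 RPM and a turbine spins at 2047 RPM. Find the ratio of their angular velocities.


Given: RPM_A = 1137, RPM_B = 2047
omega = 2*pi*RPM/60, so omega_A/omega_B = RPM_A / RPM_B
omega_A/omega_B = 1137 / 2047
omega_A/omega_B = 1137/2047

1137/2047


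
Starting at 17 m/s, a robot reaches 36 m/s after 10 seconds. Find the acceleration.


Given: initial velocity v0 = 17 m/s, final velocity v = 36 m/s, time t = 10 s
Using a = (v - v0) / t
a = (36 - 17) / 10
a = 19 / 10
a = 19/10 m/s^2

19/10 m/s^2


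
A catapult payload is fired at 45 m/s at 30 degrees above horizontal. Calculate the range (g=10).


Given: v0 = 45 m/s, theta = 30 deg, g = 10 m/s^2
sin(2*30) = sin(60) = sqrt(3)/2
Using R = v0^2 * sin(2*theta) / g
R = 45^2 * (sqrt(3)/2) / 10
R = 2025 * sqrt(3) / 20
R = 405/4*sqrt(3) m

405/4*sqrt(3) m


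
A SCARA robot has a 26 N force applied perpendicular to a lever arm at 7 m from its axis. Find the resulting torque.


Given: F = 26 N, r = 7 m, angle = 90 deg (perpendicular)
Using tau = F * r * sin(90)
sin(90) = 1
tau = 26 * 7 * 1
tau = 182 Nm

182 Nm


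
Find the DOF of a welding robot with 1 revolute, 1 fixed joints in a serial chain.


Given: serial robot with 1 revolute, 1 fixed joints
DOF contribution per joint type: revolute=1, prismatic=1, spherical=3, fixed=0
DOF = 1*1 + 1*0
DOF = 1

1


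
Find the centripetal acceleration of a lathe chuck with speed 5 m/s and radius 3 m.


Given: v = 5 m/s, r = 3 m
Using a_c = v^2 / r
a_c = 5^2 / 3
a_c = 25 / 3
a_c = 25/3 m/s^2

25/3 m/s^2


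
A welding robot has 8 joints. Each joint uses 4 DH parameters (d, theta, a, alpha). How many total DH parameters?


Given: 8 joints, 4 DH parameters per joint (d, theta, a, alpha)
Total DH parameters = number_of_joints * 4
Total = 8 * 4
Total = 32

32


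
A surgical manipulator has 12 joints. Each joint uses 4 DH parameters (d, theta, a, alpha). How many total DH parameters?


Given: 12 joints, 4 DH parameters per joint (d, theta, a, alpha)
Total DH parameters = number_of_joints * 4
Total = 12 * 4
Total = 48

48


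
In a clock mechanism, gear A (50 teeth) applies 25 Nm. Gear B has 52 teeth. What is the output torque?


Given: N1 = 50, N2 = 52, T1 = 25 Nm
Using T2/T1 = N2/N1
T2 = T1 * N2 / N1
T2 = 25 * 52 / 50
T2 = 1300 / 50
T2 = 26 Nm

26 Nm


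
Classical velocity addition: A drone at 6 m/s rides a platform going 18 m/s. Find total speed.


Given: object velocity = 6 m/s, platform velocity = 18 m/s (same direction)
Using classical velocity addition: v_total = v_object + v_platform
v_total = 6 + 18
v_total = 24 m/s

24 m/s


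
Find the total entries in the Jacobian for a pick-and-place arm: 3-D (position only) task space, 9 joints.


Given: task space dimension = 3, joints = 9
Jacobian is a 3 x 9 matrix
Total entries = rows * columns
Total = 3 * 9
Total = 27

27


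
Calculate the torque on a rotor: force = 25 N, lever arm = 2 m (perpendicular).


Given: F = 25 N, r = 2 m, angle = 90 deg (perpendicular)
Using tau = F * r * sin(90)
sin(90) = 1
tau = 25 * 2 * 1
tau = 50 Nm

50 Nm


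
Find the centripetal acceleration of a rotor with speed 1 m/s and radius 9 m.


Given: v = 1 m/s, r = 9 m
Using a_c = v^2 / r
a_c = 1^2 / 9
a_c = 1 / 9
a_c = 1/9 m/s^2

1/9 m/s^2


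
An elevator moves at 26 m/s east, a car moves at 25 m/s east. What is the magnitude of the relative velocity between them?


Given: v_A = 26 m/s east, v_B = 25 m/s east
Both move in the same direction; relative speed = |v_A - v_B|
|26 - 25| = |1|
= 1 m/s

1 m/s


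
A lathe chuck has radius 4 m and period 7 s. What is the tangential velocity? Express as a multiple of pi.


Given: radius r = 4 m, period T = 7 s
Using v = 2*pi*r / T
v = 2*pi*4 / 7
v = 8*pi / 7
v = 8/7*pi m/s

8/7*pi m/s


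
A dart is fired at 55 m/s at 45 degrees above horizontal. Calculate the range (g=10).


Given: v0 = 55 m/s, theta = 45 deg, g = 10 m/s^2
sin(2*45) = sin(90) = 1
Using R = v0^2 * sin(2*theta) / g
R = 55^2 * 1 / 10
R = 3025 / 10
R = 605/2 m

605/2 m


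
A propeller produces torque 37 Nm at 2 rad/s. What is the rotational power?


Given: tau = 37 Nm, omega = 2 rad/s
Using P = tau * omega
P = 37 * 2
P = 74 W

74 W


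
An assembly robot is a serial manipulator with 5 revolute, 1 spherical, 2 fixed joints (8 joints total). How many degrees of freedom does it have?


Given: serial robot with 5 revolute, 1 spherical, 2 fixed joints
DOF contribution per joint type: revolute=1, prismatic=1, spherical=3, fixed=0
DOF = 5*1 + 1*3 + 2*0
DOF = 8

8


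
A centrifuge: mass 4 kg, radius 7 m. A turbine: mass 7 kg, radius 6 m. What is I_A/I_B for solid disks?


Given: M1=4 kg, R1=7 m, M2=7 kg, R2=6 m
For a disk: I = (1/2)*M*R^2, so I_A/I_B = (M1*R1^2)/(M2*R2^2)
M1*R1^2 = 4*49 = 196
M2*R2^2 = 7*36 = 252
I_A/I_B = 196/252 = 7/9

7/9


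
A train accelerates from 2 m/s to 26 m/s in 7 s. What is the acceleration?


Given: initial velocity v0 = 2 m/s, final velocity v = 26 m/s, time t = 7 s
Using a = (v - v0) / t
a = (26 - 2) / 7
a = 24 / 7
a = 24/7 m/s^2

24/7 m/s^2


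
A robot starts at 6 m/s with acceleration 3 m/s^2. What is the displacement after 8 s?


Given: v0 = 6 m/s, a = 3 m/s^2, t = 8 s
Using s = v0*t + (1/2)*a*t^2
s = 6*8 + (1/2)*3*8^2
s = 48 + (1/2)*192
s = 48 + 96
s = 144

144 m


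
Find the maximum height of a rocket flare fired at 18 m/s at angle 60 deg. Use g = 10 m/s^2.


Given: v0 = 18 m/s, theta = 60 deg, g = 10 m/s^2
sin^2(60) = 3/4
Using H = v0^2 * sin^2(theta) / (2*g)
H = 18^2 * 3/4 / (2*10)
H = 324 * 3/4 / 20
H = 243 / 20
H = 243/20 m

243/20 m


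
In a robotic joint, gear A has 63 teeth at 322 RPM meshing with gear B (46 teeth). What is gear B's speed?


Given: N1 = 63 teeth, w1 = 322 RPM, N2 = 46 teeth
Using N1*w1 = N2*w2
w2 = N1*w1 / N2
w2 = 63*322 / 46
w2 = 20286 / 46
w2 = 441 RPM

441 RPM


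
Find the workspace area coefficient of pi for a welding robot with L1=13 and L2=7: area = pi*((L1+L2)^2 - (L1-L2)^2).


Given: L1 = 13, L2 = 7
(L1+L2)^2 = (20)^2 = 400
(L1-L2)^2 = (6)^2 = 36
Difference = 400 - 36 = 364
This equals 4*L1*L2 = 4*13*7 = 364
Workspace area = 364*pi

364


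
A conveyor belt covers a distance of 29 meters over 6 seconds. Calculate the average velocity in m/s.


Given: distance d = 29 m, time t = 6 s
Using v = d / t
v = 29 / 6
v = 29/6 m/s

29/6 m/s


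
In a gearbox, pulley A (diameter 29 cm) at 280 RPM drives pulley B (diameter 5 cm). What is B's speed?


Given: D1 = 29 cm, w1 = 280 RPM, D2 = 5 cm
Using D1*w1 = D2*w2
w2 = D1*w1 / D2
w2 = 29*280 / 5
w2 = 8120 / 5
w2 = 1624 RPM

1624 RPM


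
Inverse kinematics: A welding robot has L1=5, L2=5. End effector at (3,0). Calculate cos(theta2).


Given: L1 = 5, L2 = 5, target (x, y) = (3, 0)
Using cos(theta2) = (x^2 + y^2 - L1^2 - L2^2) / (2*L1*L2)
x^2 + y^2 = 3^2 + 0 = 9
L1^2 + L2^2 = 25 + 25 = 50
Numerator = 9 - 50 = -41
Denominator = 2*5*5 = 50
cos(theta2) = -41/50 = -41/50

-41/50


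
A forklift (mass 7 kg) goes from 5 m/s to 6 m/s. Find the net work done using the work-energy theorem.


Given: m = 7 kg, v0 = 5 m/s, v = 6 m/s
Using W = (1/2)*m*(v^2 - v0^2)
v^2 = 6^2 = 36
v0^2 = 5^2 = 25
v^2 - v0^2 = 36 - 25 = 11
W = (1/2)*7*11 = 77/2 J

77/2 J


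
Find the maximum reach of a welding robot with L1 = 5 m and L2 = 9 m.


Given: L1 = 5 m, L2 = 9 m
For a 2-link planar arm, max reach = L1 + L2 (fully extended)
Max reach = 5 + 9
Max reach = 14 m

14 m


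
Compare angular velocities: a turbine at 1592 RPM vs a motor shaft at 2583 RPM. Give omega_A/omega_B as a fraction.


Given: RPM_A = 1592, RPM_B = 2583
omega = 2*pi*RPM/60, so omega_A/omega_B = RPM_A / RPM_B
omega_A/omega_B = 1592 / 2583
omega_A/omega_B = 1592/2583

1592/2583


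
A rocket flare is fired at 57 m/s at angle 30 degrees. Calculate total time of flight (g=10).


Given: v0 = 57 m/s, theta = 30 deg, g = 10 m/s^2
sin(30) = 1/2
Using T = 2*v0*sin(theta) / g
T = 2*57*1/2 / 10
T = 57 / 10
T = 57/10 s

57/10 s


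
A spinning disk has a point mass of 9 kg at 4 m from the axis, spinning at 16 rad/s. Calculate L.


Given: m = 9 kg, r = 4 m, omega = 16 rad/s
For a point mass: I = m*r^2
I = 9*4^2 = 9*16 = 144
L = I*omega = 144*16
L = 2304 kg*m^2/s

2304 kg*m^2/s


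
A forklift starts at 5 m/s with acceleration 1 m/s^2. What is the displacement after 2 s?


Given: v0 = 5 m/s, a = 1 m/s^2, t = 2 s
Using s = v0*t + (1/2)*a*t^2
s = 5*2 + (1/2)*1*2^2
s = 10 + (1/2)*4
s = 10 + 2
s = 12

12 m


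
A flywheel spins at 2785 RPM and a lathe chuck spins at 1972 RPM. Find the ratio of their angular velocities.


Given: RPM_A = 2785, RPM_B = 1972
omega = 2*pi*RPM/60, so omega_A/omega_B = RPM_A / RPM_B
omega_A/omega_B = 2785 / 1972
omega_A/omega_B = 2785/1972

2785/1972


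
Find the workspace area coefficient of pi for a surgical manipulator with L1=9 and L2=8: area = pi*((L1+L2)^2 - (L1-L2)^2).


Given: L1 = 9, L2 = 8
(L1+L2)^2 = (17)^2 = 289
(L1-L2)^2 = (1)^2 = 1
Difference = 289 - 1 = 288
This equals 4*L1*L2 = 4*9*8 = 288
Workspace area = 288*pi

288


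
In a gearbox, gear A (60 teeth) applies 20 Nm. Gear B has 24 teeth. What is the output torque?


Given: N1 = 60, N2 = 24, T1 = 20 Nm
Using T2/T1 = N2/N1
T2 = T1 * N2 / N1
T2 = 20 * 24 / 60
T2 = 480 / 60
T2 = 8 Nm

8 Nm


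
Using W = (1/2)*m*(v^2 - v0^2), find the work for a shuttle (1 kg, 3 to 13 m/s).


Given: m = 1 kg, v0 = 3 m/s, v = 13 m/s
Using W = (1/2)*m*(v^2 - v0^2)
v^2 = 13^2 = 169
v0^2 = 3^2 = 9
v^2 - v0^2 = 169 - 9 = 160
W = (1/2)*1*160 = 80 J

80 J


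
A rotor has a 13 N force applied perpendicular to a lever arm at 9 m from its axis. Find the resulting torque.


Given: F = 13 N, r = 9 m, angle = 90 deg (perpendicular)
Using tau = F * r * sin(90)
sin(90) = 1
tau = 13 * 9 * 1
tau = 117 Nm

117 Nm


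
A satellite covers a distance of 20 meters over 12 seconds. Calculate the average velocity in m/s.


Given: distance d = 20 m, time t = 12 s
Using v = d / t
v = 20 / 12
v = 5/3 m/s

5/3 m/s


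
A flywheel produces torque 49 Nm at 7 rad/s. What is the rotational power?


Given: tau = 49 Nm, omega = 7 rad/s
Using P = tau * omega
P = 49 * 7
P = 343 W

343 W


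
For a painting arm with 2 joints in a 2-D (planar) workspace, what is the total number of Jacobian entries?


Given: task space dimension = 2, joints = 2
Jacobian is a 2 x 2 matrix
Total entries = rows * columns
Total = 2 * 2
Total = 4

4


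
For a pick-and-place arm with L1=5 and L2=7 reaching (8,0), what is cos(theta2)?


Given: L1 = 5, L2 = 7, target (x, y) = (8, 0)
Using cos(theta2) = (x^2 + y^2 - L1^2 - L2^2) / (2*L1*L2)
x^2 + y^2 = 8^2 + 0 = 64
L1^2 + L2^2 = 25 + 49 = 74
Numerator = 64 - 74 = -10
Denominator = 2*5*7 = 70
cos(theta2) = -10/70 = -1/7

-1/7


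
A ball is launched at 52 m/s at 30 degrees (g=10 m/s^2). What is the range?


Given: v0 = 52 m/s, theta = 30 deg, g = 10 m/s^2
sin(2*30) = sin(60) = sqrt(3)/2
Using R = v0^2 * sin(2*theta) / g
R = 52^2 * (sqrt(3)/2) / 10
R = 2704 * sqrt(3) / 20
R = 676/5*sqrt(3) m

676/5*sqrt(3) m


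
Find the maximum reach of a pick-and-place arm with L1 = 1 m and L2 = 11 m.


Given: L1 = 1 m, L2 = 11 m
For a 2-link planar arm, max reach = L1 + L2 (fully extended)
Max reach = 1 + 11
Max reach = 12 m

12 m


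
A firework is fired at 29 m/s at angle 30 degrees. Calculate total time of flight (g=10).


Given: v0 = 29 m/s, theta = 30 deg, g = 10 m/s^2
sin(30) = 1/2
Using T = 2*v0*sin(theta) / g
T = 2*29*1/2 / 10
T = 29 / 10
T = 29/10 s

29/10 s


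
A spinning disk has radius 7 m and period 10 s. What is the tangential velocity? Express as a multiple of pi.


Given: radius r = 7 m, period T = 10 s
Using v = 2*pi*r / T
v = 2*pi*7 / 10
v = 14*pi / 10
v = 7/5*pi m/s

7/5*pi m/s


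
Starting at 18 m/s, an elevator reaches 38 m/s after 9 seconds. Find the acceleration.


Given: initial velocity v0 = 18 m/s, final velocity v = 38 m/s, time t = 9 s
Using a = (v - v0) / t
a = (38 - 18) / 9
a = 20 / 9
a = 20/9 m/s^2

20/9 m/s^2


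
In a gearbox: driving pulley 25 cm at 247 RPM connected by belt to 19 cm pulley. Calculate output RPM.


Given: D1 = 25 cm, w1 = 247 RPM, D2 = 19 cm
Using D1*w1 = D2*w2
w2 = D1*w1 / D2
w2 = 25*247 / 19
w2 = 6175 / 19
w2 = 325 RPM

325 RPM


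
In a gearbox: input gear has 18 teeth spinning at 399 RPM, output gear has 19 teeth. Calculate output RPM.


Given: N1 = 18 teeth, w1 = 399 RPM, N2 = 19 teeth
Using N1*w1 = N2*w2
w2 = N1*w1 / N2
w2 = 18*399 / 19
w2 = 7182 / 19
w2 = 378 RPM

378 RPM


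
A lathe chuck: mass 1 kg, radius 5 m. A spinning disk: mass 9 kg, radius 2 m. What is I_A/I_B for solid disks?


Given: M1=1 kg, R1=5 m, M2=9 kg, R2=2 m
For a disk: I = (1/2)*M*R^2, so I_A/I_B = (M1*R1^2)/(M2*R2^2)
M1*R1^2 = 1*25 = 25
M2*R2^2 = 9*4 = 36
I_A/I_B = 25/36 = 25/36

25/36


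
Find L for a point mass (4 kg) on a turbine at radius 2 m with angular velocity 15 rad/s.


Given: m = 4 kg, r = 2 m, omega = 15 rad/s
For a point mass: I = m*r^2
I = 4*2^2 = 4*4 = 16
L = I*omega = 16*15
L = 240 kg*m^2/s

240 kg*m^2/s


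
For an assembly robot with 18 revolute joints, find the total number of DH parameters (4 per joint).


Given: 18 joints, 4 DH parameters per joint (d, theta, a, alpha)
Total DH parameters = number_of_joints * 4
Total = 18 * 4
Total = 72

72


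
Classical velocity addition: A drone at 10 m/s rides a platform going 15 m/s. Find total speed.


Given: object velocity = 10 m/s, platform velocity = 15 m/s (same direction)
Using classical velocity addition: v_total = v_object + v_platform
v_total = 10 + 15
v_total = 25 m/s

25 m/s


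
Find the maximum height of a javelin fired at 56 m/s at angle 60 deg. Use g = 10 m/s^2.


Given: v0 = 56 m/s, theta = 60 deg, g = 10 m/s^2
sin^2(60) = 3/4
Using H = v0^2 * sin^2(theta) / (2*g)
H = 56^2 * 3/4 / (2*10)
H = 3136 * 3/4 / 20
H = 2352 / 20
H = 588/5 m

588/5 m


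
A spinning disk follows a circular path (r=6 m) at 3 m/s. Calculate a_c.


Given: v = 3 m/s, r = 6 m
Using a_c = v^2 / r
a_c = 3^2 / 6
a_c = 9 / 6
a_c = 3/2 m/s^2

3/2 m/s^2


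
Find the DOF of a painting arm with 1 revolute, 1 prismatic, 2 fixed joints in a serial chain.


Given: serial robot with 1 revolute, 1 prismatic, 2 fixed joints
DOF contribution per joint type: revolute=1, prismatic=1, spherical=3, fixed=0
DOF = 1*1 + 1*1 + 2*0
DOF = 2

2


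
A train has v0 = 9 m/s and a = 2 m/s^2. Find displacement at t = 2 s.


Given: v0 = 9 m/s, a = 2 m/s^2, t = 2 s
Using s = v0*t + (1/2)*a*t^2
s = 9*2 + (1/2)*2*2^2
s = 18 + (1/2)*8
s = 18 + 4
s = 22

22 m


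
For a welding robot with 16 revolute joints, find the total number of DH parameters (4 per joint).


Given: 16 joints, 4 DH parameters per joint (d, theta, a, alpha)
Total DH parameters = number_of_joints * 4
Total = 16 * 4
Total = 64

64


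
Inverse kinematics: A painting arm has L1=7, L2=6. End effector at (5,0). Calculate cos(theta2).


Given: L1 = 7, L2 = 6, target (x, y) = (5, 0)
Using cos(theta2) = (x^2 + y^2 - L1^2 - L2^2) / (2*L1*L2)
x^2 + y^2 = 5^2 + 0 = 25
L1^2 + L2^2 = 49 + 36 = 85
Numerator = 25 - 85 = -60
Denominator = 2*7*6 = 84
cos(theta2) = -60/84 = -5/7

-5/7


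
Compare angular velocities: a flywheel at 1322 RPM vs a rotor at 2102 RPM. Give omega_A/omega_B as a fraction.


Given: RPM_A = 1322, RPM_B = 2102
omega = 2*pi*RPM/60, so omega_A/omega_B = RPM_A / RPM_B
omega_A/omega_B = 1322 / 2102
omega_A/omega_B = 661/1051

661/1051


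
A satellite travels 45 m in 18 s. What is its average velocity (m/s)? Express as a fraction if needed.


Given: distance d = 45 m, time t = 18 s
Using v = d / t
v = 45 / 18
v = 5/2 m/s

5/2 m/s


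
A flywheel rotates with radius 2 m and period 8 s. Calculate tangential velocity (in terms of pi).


Given: radius r = 2 m, period T = 8 s
Using v = 2*pi*r / T
v = 2*pi*2 / 8
v = 4*pi / 8
v = 1/2*pi m/s

1/2*pi m/s


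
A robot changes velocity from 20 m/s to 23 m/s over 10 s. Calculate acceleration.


Given: initial velocity v0 = 20 m/s, final velocity v = 23 m/s, time t = 10 s
Using a = (v - v0) / t
a = (23 - 20) / 10
a = 3 / 10
a = 3/10 m/s^2

3/10 m/s^2


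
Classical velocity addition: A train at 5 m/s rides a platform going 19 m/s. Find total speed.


Given: object velocity = 5 m/s, platform velocity = 19 m/s (same direction)
Using classical velocity addition: v_total = v_object + v_platform
v_total = 5 + 19
v_total = 24 m/s

24 m/s
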